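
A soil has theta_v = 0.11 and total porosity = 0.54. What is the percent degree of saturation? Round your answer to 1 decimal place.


Step 1: S = 100 * theta_v / n
Step 2: S = 100 * 0.11 / 0.54
Step 3: S = 20.4%

20.4


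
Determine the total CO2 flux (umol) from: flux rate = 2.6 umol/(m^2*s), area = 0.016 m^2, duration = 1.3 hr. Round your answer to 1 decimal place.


Step 1: Convert time to seconds: 1.3 hr * 3600 = 4680.0 s
Step 2: Total = flux * area * time_s
Step 3: Total = 2.6 * 0.016 * 4680.0
Step 4: Total = 194.7 umol

194.7


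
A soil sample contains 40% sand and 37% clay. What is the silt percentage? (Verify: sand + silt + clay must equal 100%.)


Step 1: sand + silt + clay = 100%
Step 2: silt = 100 - sand - clay
Step 3: silt = 100 - 40 - 37
Step 4: silt = 23%

23


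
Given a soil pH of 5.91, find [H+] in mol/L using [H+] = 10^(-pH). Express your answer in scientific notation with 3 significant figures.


Step 1: [H+] = 10^(-pH)
Step 2: [H+] = 10^(-5.91)
Step 3: [H+] = 1.23e-06 mol/L

1.23e-06


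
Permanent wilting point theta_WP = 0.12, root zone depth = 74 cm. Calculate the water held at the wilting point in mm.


Step 1: Water (mm) = theta_WP * depth * 10
Step 2: Water = 0.12 * 74 * 10
Step 3: Water = 88.8 mm

88.8


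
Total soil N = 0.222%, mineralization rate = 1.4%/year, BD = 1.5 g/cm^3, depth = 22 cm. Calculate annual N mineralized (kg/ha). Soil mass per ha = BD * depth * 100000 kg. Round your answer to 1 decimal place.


Step 1: Soil mass per ha = BD * depth * 100000 = 1.5 * 22 * 100000 = 3300000 kg
Step 2: Total N pool = soil mass * N%/100 = 3300000 * 0.222/100 = 7326.0 kg/ha
Step 3: N mineralized = N pool * rate%/100 = 7326.0 * 1.4/100 = 102.6 kg/ha/yr

102.6


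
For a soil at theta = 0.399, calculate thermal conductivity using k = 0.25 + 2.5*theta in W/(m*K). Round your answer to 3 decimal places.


Step 1: k = 0.25 + 2.5 * theta
Step 2: k = 0.25 + 2.5 * 0.399
Step 3: k = 0.25 + 0.998
Step 4: k = 1.248 W/(m*K)

1.248


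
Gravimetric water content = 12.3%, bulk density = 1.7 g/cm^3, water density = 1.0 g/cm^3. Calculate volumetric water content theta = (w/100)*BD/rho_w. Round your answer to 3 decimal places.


Step 1: theta = (w / 100) * BD / rho_w
Step 2: theta = (12.3 / 100) * 1.7 / 1.0
Step 3: theta = 0.123 * 1.7
Step 4: theta = 0.209

0.209


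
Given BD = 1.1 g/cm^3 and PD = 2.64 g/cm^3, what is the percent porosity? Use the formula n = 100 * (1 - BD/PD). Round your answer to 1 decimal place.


Step 1: Formula: n = 100 * (1 - BD / PD)
Step 2: n = 100 * (1 - 1.1 / 2.64)
Step 3: n = 100 * (1 - 0.41667)
Step 4: n = 58.3%

58.3


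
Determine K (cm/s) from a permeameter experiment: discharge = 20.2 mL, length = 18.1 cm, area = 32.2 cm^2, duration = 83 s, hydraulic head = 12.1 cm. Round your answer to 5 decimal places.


Step 1: K = Q * L / (A * t * h)
Step 2: Numerator = 20.2 * 18.1 = 365.62
Step 3: Denominator = 32.2 * 83 * 12.1 = 32338.46
Step 4: K = 365.62 / 32338.46 = 0.01131 cm/s

0.01131


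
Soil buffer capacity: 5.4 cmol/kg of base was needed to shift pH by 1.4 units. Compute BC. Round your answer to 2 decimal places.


Step 1: BC = change in base / change in pH
Step 2: BC = 5.4 / 1.4
Step 3: BC = 3.86 cmol/(kg*pH unit)

3.86


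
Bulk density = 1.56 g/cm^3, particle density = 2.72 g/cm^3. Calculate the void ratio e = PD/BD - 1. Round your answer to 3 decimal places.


Step 1: e = PD / BD - 1
Step 2: e = 2.72 / 1.56 - 1
Step 3: e = 1.74359 - 1
Step 4: e = 0.744

0.744


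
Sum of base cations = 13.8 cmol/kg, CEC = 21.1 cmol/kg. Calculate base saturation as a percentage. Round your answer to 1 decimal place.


Step 1: BS = 100 * (sum of bases) / CEC
Step 2: BS = 100 * 13.8 / 21.1
Step 3: BS = 65.4%

65.4


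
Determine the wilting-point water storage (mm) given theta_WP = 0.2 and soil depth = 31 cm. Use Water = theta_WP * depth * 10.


Step 1: Water (mm) = theta_WP * depth * 10
Step 2: Water = 0.2 * 31 * 10
Step 3: Water = 62.0 mm

62.0


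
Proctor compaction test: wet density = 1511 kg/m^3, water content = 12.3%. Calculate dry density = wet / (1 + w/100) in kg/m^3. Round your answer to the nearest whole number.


Step 1: Dry density = wet density / (1 + w/100)
Step 2: Dry density = 1511 / (1 + 12.3/100)
Step 3: Dry density = 1511 / 1.123
Step 4: Dry density = 1346 kg/m^3

1346


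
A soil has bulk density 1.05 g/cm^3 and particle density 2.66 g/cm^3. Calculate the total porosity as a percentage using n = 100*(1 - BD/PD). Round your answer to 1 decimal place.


Step 1: Formula: n = 100 * (1 - BD / PD)
Step 2: n = 100 * (1 - 1.05 / 2.66)
Step 3: n = 100 * (1 - 0.39474)
Step 4: n = 60.5%

60.5


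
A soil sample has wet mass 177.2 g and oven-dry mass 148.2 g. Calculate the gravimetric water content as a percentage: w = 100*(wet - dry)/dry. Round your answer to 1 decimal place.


Step 1: Water mass = wet - dry = 177.2 - 148.2 = 29.0 g
Step 2: w = 100 * water mass / dry mass
Step 3: w = 100 * 29.0 / 148.2 = 19.6%

19.6


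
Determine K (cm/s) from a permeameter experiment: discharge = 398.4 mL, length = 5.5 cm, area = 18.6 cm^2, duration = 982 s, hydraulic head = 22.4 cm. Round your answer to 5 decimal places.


Step 1: K = Q * L / (A * t * h)
Step 2: Numerator = 398.4 * 5.5 = 2191.2
Step 3: Denominator = 18.6 * 982 * 22.4 = 409140.48
Step 4: K = 2191.2 / 409140.48 = 0.00536 cm/s

0.00536


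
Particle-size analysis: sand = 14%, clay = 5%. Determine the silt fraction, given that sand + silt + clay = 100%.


Step 1: sand + silt + clay = 100%
Step 2: silt = 100 - sand - clay
Step 3: silt = 100 - 14 - 5
Step 4: silt = 81%

81


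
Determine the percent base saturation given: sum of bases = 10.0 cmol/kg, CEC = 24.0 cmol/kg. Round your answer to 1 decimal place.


Step 1: BS = 100 * (sum of bases) / CEC
Step 2: BS = 100 * 10.0 / 24.0
Step 3: BS = 41.7%

41.7


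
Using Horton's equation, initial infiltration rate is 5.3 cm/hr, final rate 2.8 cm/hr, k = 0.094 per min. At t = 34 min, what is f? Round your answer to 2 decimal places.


Step 1: f = fc + (f0 - fc) * exp(-k * t)
Step 2: exp(-0.094 * 34) = 0.040926
Step 3: f = 2.8 + (5.3 - 2.8) * 0.040926
Step 4: f = 2.8 + 2.5 * 0.040926
Step 5: f = 2.9 cm/hr

2.9


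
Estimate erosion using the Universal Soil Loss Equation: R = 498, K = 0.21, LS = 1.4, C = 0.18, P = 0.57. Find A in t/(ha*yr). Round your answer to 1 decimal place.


Step 1: A = R * K * LS * C * P
Step 2: R * K = 498 * 0.21 = 104.58
Step 3: (R*K) * LS = 104.58 * 1.4 = 146.412
Step 4: * C * P = 146.412 * 0.18 * 0.57 = 15.0
Step 5: A = 15.0 t/(ha*yr)

15.0


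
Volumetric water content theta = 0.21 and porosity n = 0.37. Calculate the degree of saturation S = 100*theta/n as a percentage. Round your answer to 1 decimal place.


Step 1: S = 100 * theta_v / n
Step 2: S = 100 * 0.21 / 0.37
Step 3: S = 56.8%

56.8


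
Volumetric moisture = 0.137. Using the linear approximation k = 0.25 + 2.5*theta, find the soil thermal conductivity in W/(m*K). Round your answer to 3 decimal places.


Step 1: k = 0.25 + 2.5 * theta
Step 2: k = 0.25 + 2.5 * 0.137
Step 3: k = 0.25 + 0.343
Step 4: k = 0.593 W/(m*K)

0.593


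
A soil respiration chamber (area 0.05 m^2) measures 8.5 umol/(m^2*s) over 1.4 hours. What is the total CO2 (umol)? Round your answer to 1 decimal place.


Step 1: Convert time to seconds: 1.4 hr * 3600 = 5040.0 s
Step 2: Total = flux * area * time_s
Step 3: Total = 8.5 * 0.05 * 5040.0
Step 4: Total = 2142.0 umol

2142.0


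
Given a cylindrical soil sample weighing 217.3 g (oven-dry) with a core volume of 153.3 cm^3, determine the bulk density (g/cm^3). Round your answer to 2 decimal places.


Step 1: Identify the formula: BD = dry mass / volume
Step 2: Substitute values: BD = 217.3 / 153.3
Step 3: BD = 1.42 g/cm^3

1.42


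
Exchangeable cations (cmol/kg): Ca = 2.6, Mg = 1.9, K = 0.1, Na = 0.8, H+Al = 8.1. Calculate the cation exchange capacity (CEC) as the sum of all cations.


Step 1: CEC = Ca + Mg + K + Na + (H+Al)
Step 2: CEC = 2.6 + 1.9 + 0.1 + 0.8 + 8.1
Step 3: CEC = 13.5 cmol/kg

13.5


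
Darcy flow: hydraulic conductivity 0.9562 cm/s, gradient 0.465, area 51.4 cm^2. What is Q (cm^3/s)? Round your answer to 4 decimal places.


Step 1: Apply Darcy's law: Q = K * i * A
Step 2: Q = 0.9562 * 0.465 * 51.4
Step 3: Q = 22.8541 cm^3/s

22.8541


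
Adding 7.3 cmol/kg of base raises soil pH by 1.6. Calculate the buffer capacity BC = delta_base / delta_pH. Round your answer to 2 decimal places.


Step 1: BC = change in base / change in pH
Step 2: BC = 7.3 / 1.6
Step 3: BC = 4.56 cmol/(kg*pH unit)

4.56


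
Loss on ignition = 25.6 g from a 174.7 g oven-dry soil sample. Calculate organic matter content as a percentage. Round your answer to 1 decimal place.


Step 1: OM% = 100 * LOI / sample mass
Step 2: OM = 100 * 25.6 / 174.7
Step 3: OM = 14.7%

14.7


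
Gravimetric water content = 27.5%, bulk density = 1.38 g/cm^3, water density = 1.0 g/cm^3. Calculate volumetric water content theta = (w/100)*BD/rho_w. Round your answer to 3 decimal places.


Step 1: theta = (w / 100) * BD / rho_w
Step 2: theta = (27.5 / 100) * 1.38 / 1.0
Step 3: theta = 0.275 * 1.38
Step 4: theta = 0.38

0.38


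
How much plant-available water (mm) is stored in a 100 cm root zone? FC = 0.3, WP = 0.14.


Step 1: Available water = (FC - WP) * depth * 10
Step 2: AW = (0.3 - 0.14) * 100 * 10
Step 3: AW = 0.16 * 100 * 10
Step 4: AW = 160.0 mm

160.0


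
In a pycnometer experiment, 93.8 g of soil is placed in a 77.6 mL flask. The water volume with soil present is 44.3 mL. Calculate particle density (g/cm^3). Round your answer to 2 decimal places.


Step 1: Volume of solids = flask volume - water volume with soil
Step 2: V_solids = 77.6 - 44.3 = 33.3 mL
Step 3: Particle density = mass / V_solids = 93.8 / 33.3 = 2.82 g/cm^3

2.82


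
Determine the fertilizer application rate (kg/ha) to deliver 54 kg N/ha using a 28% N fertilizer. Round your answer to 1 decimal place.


Step 1: Fertilizer rate = target N / (N content / 100)
Step 2: Rate = 54 / (28 / 100)
Step 3: Rate = 54 / 0.28
Step 4: Rate = 192.9 kg/ha

192.9


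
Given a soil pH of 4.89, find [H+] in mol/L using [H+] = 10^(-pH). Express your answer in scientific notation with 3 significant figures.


Step 1: [H+] = 10^(-pH)
Step 2: [H+] = 10^(-4.89)
Step 3: [H+] = 1.29e-05 mol/L

1.29e-05


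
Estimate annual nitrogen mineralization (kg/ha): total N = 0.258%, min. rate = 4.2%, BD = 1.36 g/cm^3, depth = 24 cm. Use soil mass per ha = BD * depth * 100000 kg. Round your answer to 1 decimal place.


Step 1: Soil mass per ha = BD * depth * 100000 = 1.36 * 24 * 100000 = 3264000 kg
Step 2: Total N pool = soil mass * N%/100 = 3264000 * 0.258/100 = 8421.12 kg/ha
Step 3: N mineralized = N pool * rate%/100 = 8421.12 * 4.2/100 = 353.7 kg/ha/yr

353.7


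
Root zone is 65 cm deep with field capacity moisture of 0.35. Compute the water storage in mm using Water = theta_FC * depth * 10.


Step 1: Water (mm) = theta_FC * depth (cm) * 10
Step 2: Water = 0.35 * 65 * 10
Step 3: Water = 227.5 mm

227.5


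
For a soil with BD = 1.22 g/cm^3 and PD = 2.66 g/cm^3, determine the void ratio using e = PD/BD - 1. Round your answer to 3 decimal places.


Step 1: e = PD / BD - 1
Step 2: e = 2.66 / 1.22 - 1
Step 3: e = 2.18033 - 1
Step 4: e = 1.18

1.18


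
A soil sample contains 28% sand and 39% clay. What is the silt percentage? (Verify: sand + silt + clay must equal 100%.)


Step 1: sand + silt + clay = 100%
Step 2: silt = 100 - sand - clay
Step 3: silt = 100 - 28 - 39
Step 4: silt = 33%

33


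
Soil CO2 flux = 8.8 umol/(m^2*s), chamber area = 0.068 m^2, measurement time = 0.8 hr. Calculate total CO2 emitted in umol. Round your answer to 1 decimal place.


Step 1: Convert time to seconds: 0.8 hr * 3600 = 2880.0 s
Step 2: Total = flux * area * time_s
Step 3: Total = 8.8 * 0.068 * 2880.0
Step 4: Total = 1723.4 umol

1723.4


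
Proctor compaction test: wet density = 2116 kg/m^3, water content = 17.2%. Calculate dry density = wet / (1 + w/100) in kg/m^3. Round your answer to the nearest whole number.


Step 1: Dry density = wet density / (1 + w/100)
Step 2: Dry density = 2116 / (1 + 17.2/100)
Step 3: Dry density = 2116 / 1.172
Step 4: Dry density = 1805 kg/m^3

1805


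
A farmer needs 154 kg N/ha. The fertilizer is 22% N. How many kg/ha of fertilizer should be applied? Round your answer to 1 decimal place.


Step 1: Fertilizer rate = target N / (N content / 100)
Step 2: Rate = 154 / (22 / 100)
Step 3: Rate = 154 / 0.22
Step 4: Rate = 700.0 kg/ha

700.0


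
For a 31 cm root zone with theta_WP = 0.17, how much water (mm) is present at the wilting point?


Step 1: Water (mm) = theta_WP * depth * 10
Step 2: Water = 0.17 * 31 * 10
Step 3: Water = 52.7 mm

52.7


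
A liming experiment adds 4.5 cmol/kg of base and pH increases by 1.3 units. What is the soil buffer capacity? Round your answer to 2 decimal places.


Step 1: BC = change in base / change in pH
Step 2: BC = 4.5 / 1.3
Step 3: BC = 3.46 cmol/(kg*pH unit)

3.46


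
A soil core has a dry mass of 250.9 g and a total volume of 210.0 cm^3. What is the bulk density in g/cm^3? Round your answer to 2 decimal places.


Step 1: Identify the formula: BD = dry mass / volume
Step 2: Substitute values: BD = 250.9 / 210.0
Step 3: BD = 1.19 g/cm^3

1.19


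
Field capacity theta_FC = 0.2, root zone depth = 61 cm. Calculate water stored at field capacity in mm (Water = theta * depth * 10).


Step 1: Water (mm) = theta_FC * depth (cm) * 10
Step 2: Water = 0.2 * 61 * 10
Step 3: Water = 122.0 mm

122.0


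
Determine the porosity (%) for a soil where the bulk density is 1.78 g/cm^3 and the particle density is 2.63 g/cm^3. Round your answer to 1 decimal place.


Step 1: Formula: n = 100 * (1 - BD / PD)
Step 2: n = 100 * (1 - 1.78 / 2.63)
Step 3: n = 100 * (1 - 0.67681)
Step 4: n = 32.3%

32.3


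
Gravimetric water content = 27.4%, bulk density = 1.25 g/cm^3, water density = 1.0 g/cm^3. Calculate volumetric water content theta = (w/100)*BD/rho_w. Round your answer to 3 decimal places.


Step 1: theta = (w / 100) * BD / rho_w
Step 2: theta = (27.4 / 100) * 1.25 / 1.0
Step 3: theta = 0.274 * 1.25
Step 4: theta = 0.343

0.343


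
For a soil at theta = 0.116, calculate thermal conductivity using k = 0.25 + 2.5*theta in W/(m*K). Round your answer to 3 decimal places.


Step 1: k = 0.25 + 2.5 * theta
Step 2: k = 0.25 + 2.5 * 0.116
Step 3: k = 0.25 + 0.29
Step 4: k = 0.54 W/(m*K)

0.54


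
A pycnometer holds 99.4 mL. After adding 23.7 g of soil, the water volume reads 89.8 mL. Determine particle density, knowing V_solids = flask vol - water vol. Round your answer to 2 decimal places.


Step 1: Volume of solids = flask volume - water volume with soil
Step 2: V_solids = 99.4 - 89.8 = 9.6 mL
Step 3: Particle density = mass / V_solids = 23.7 / 9.6 = 2.47 g/cm^3

2.47


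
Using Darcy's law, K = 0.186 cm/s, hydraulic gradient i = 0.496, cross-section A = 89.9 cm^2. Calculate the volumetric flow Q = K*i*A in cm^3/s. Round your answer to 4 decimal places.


Step 1: Apply Darcy's law: Q = K * i * A
Step 2: Q = 0.186 * 0.496 * 89.9
Step 3: Q = 8.2938 cm^3/s

8.2938


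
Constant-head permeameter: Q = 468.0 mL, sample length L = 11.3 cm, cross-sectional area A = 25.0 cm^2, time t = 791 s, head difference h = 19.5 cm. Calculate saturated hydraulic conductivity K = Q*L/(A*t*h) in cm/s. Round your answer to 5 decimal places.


Step 1: K = Q * L / (A * t * h)
Step 2: Numerator = 468.0 * 11.3 = 5288.4
Step 3: Denominator = 25.0 * 791 * 19.5 = 385612.5
Step 4: K = 5288.4 / 385612.5 = 0.01371 cm/s

0.01371


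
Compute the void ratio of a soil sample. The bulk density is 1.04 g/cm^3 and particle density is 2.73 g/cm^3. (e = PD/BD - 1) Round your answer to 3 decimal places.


Step 1: e = PD / BD - 1
Step 2: e = 2.73 / 1.04 - 1
Step 3: e = 2.625 - 1
Step 4: e = 1.625

1.625


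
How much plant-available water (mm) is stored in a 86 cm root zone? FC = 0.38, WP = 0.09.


Step 1: Available water = (FC - WP) * depth * 10
Step 2: AW = (0.38 - 0.09) * 86 * 10
Step 3: AW = 0.29 * 86 * 10
Step 4: AW = 249.4 mm

249.4


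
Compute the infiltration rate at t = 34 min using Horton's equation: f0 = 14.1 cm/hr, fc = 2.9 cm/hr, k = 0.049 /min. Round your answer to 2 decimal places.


Step 1: f = fc + (f0 - fc) * exp(-k * t)
Step 2: exp(-0.049 * 34) = 0.189002
Step 3: f = 2.9 + (14.1 - 2.9) * 0.189002
Step 4: f = 2.9 + 11.2 * 0.189002
Step 5: f = 5.02 cm/hr

5.02


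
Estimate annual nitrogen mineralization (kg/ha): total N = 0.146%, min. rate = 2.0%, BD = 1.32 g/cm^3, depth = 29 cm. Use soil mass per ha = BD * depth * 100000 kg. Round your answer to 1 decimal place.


Step 1: Soil mass per ha = BD * depth * 100000 = 1.32 * 29 * 100000 = 3828000 kg
Step 2: Total N pool = soil mass * N%/100 = 3828000 * 0.146/100 = 5588.88 kg/ha
Step 3: N mineralized = N pool * rate%/100 = 5588.88 * 2.0/100 = 111.8 kg/ha/yr

111.8


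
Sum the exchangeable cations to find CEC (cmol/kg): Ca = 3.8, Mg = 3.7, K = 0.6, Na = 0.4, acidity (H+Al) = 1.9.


Step 1: CEC = Ca + Mg + K + Na + (H+Al)
Step 2: CEC = 3.8 + 3.7 + 0.6 + 0.4 + 1.9
Step 3: CEC = 10.4 cmol/kg

10.4


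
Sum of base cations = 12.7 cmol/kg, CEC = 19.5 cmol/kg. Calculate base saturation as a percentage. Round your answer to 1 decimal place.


Step 1: BS = 100 * (sum of bases) / CEC
Step 2: BS = 100 * 12.7 / 19.5
Step 3: BS = 65.1%

65.1


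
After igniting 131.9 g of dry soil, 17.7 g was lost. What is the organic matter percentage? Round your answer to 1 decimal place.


Step 1: OM% = 100 * LOI / sample mass
Step 2: OM = 100 * 17.7 / 131.9
Step 3: OM = 13.4%

13.4


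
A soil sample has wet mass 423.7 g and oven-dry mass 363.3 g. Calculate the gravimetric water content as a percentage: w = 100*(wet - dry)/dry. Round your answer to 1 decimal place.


Step 1: Water mass = wet - dry = 423.7 - 363.3 = 60.4 g
Step 2: w = 100 * water mass / dry mass
Step 3: w = 100 * 60.4 / 363.3 = 16.6%

16.6


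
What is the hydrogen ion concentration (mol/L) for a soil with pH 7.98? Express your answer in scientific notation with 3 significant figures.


Step 1: [H+] = 10^(-pH)
Step 2: [H+] = 10^(-7.98)
Step 3: [H+] = 1.05e-08 mol/L

1.05e-08


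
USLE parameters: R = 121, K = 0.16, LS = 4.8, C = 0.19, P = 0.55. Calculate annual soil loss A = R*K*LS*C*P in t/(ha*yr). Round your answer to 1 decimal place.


Step 1: A = R * K * LS * C * P
Step 2: R * K = 121 * 0.16 = 19.36
Step 3: (R*K) * LS = 19.36 * 4.8 = 92.928
Step 4: * C * P = 92.928 * 0.19 * 0.55 = 9.7
Step 5: A = 9.7 t/(ha*yr)

9.7


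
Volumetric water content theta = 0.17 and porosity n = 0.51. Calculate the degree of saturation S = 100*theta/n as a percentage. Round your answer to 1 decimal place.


Step 1: S = 100 * theta_v / n
Step 2: S = 100 * 0.17 / 0.51
Step 3: S = 33.3%

33.3


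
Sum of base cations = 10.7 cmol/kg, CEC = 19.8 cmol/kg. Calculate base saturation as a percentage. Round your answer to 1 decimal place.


Step 1: BS = 100 * (sum of bases) / CEC
Step 2: BS = 100 * 10.7 / 19.8
Step 3: BS = 54.0%

54.0


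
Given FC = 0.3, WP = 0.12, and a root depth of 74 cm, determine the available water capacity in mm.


Step 1: Available water = (FC - WP) * depth * 10
Step 2: AW = (0.3 - 0.12) * 74 * 10
Step 3: AW = 0.18 * 74 * 10
Step 4: AW = 133.2 mm

133.2


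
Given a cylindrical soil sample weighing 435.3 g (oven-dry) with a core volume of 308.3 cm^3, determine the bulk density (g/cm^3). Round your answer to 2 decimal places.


Step 1: Identify the formula: BD = dry mass / volume
Step 2: Substitute values: BD = 435.3 / 308.3
Step 3: BD = 1.41 g/cm^3

1.41


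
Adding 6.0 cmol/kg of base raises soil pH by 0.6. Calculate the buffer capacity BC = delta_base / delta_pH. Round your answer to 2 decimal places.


Step 1: BC = change in base / change in pH
Step 2: BC = 6.0 / 0.6
Step 3: BC = 10.0 cmol/(kg*pH unit)

10.0


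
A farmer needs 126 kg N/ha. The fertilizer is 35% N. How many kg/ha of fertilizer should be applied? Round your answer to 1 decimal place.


Step 1: Fertilizer rate = target N / (N content / 100)
Step 2: Rate = 126 / (35 / 100)
Step 3: Rate = 126 / 0.35
Step 4: Rate = 360.0 kg/ha

360.0


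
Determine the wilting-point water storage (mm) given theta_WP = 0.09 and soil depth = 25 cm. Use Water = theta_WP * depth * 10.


Step 1: Water (mm) = theta_WP * depth * 10
Step 2: Water = 0.09 * 25 * 10
Step 3: Water = 22.5 mm

22.5


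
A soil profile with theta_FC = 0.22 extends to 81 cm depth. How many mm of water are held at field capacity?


Step 1: Water (mm) = theta_FC * depth (cm) * 10
Step 2: Water = 0.22 * 81 * 10
Step 3: Water = 178.2 mm

178.2


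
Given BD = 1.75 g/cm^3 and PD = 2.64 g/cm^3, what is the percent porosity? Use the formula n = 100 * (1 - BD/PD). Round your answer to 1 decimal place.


Step 1: Formula: n = 100 * (1 - BD / PD)
Step 2: n = 100 * (1 - 1.75 / 2.64)
Step 3: n = 100 * (1 - 0.66288)
Step 4: n = 33.7%

33.7


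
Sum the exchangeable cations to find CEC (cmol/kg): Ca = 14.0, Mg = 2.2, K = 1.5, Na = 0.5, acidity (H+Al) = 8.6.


Step 1: CEC = Ca + Mg + K + Na + (H+Al)
Step 2: CEC = 14.0 + 2.2 + 1.5 + 0.5 + 8.6
Step 3: CEC = 26.8 cmol/kg

26.8


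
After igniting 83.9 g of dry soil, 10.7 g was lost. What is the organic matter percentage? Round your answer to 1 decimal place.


Step 1: OM% = 100 * LOI / sample mass
Step 2: OM = 100 * 10.7 / 83.9
Step 3: OM = 12.8%

12.8


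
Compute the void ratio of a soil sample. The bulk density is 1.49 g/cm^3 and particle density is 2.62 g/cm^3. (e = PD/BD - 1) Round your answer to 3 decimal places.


Step 1: e = PD / BD - 1
Step 2: e = 2.62 / 1.49 - 1
Step 3: e = 1.75839 - 1
Step 4: e = 0.758

0.758


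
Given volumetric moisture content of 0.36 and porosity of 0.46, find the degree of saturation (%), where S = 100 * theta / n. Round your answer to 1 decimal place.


Step 1: S = 100 * theta_v / n
Step 2: S = 100 * 0.36 / 0.46
Step 3: S = 78.3%

78.3


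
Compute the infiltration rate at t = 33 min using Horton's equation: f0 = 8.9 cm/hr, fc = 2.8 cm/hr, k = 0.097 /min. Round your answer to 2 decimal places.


Step 1: f = fc + (f0 - fc) * exp(-k * t)
Step 2: exp(-0.097 * 33) = 0.040721
Step 3: f = 2.8 + (8.9 - 2.8) * 0.040721
Step 4: f = 2.8 + 6.1 * 0.040721
Step 5: f = 3.05 cm/hr

3.05


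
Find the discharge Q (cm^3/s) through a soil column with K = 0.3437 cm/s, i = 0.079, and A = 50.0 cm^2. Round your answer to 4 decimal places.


Step 1: Apply Darcy's law: Q = K * i * A
Step 2: Q = 0.3437 * 0.079 * 50.0
Step 3: Q = 1.3576 cm^3/s

1.3576


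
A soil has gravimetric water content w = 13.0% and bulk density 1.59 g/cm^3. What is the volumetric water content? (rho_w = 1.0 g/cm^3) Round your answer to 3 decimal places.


Step 1: theta = (w / 100) * BD / rho_w
Step 2: theta = (13.0 / 100) * 1.59 / 1.0
Step 3: theta = 0.13 * 1.59
Step 4: theta = 0.207

0.207


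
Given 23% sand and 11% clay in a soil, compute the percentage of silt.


Step 1: sand + silt + clay = 100%
Step 2: silt = 100 - sand - clay
Step 3: silt = 100 - 23 - 11
Step 4: silt = 66%

66


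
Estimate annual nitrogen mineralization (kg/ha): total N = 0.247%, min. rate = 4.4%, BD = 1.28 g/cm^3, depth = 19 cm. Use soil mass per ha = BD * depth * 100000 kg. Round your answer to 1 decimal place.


Step 1: Soil mass per ha = BD * depth * 100000 = 1.28 * 19 * 100000 = 2432000 kg
Step 2: Total N pool = soil mass * N%/100 = 2432000 * 0.247/100 = 6007.04 kg/ha
Step 3: N mineralized = N pool * rate%/100 = 6007.04 * 4.4/100 = 264.3 kg/ha/yr

264.3


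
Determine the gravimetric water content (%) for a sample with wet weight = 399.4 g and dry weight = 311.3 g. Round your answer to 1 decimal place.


Step 1: Water mass = wet - dry = 399.4 - 311.3 = 88.1 g
Step 2: w = 100 * water mass / dry mass
Step 3: w = 100 * 88.1 / 311.3 = 28.3%

28.3


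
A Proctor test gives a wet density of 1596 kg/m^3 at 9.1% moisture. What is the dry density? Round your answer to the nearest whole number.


Step 1: Dry density = wet density / (1 + w/100)
Step 2: Dry density = 1596 / (1 + 9.1/100)
Step 3: Dry density = 1596 / 1.091
Step 4: Dry density = 1463 kg/m^3

1463


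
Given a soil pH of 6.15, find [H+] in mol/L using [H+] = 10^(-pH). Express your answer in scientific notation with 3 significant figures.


Step 1: [H+] = 10^(-pH)
Step 2: [H+] = 10^(-6.15)
Step 3: [H+] = 7.08e-07 mol/L

7.08e-07


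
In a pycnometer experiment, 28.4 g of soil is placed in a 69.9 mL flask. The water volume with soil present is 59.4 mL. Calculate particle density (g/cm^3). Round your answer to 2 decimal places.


Step 1: Volume of solids = flask volume - water volume with soil
Step 2: V_solids = 69.9 - 59.4 = 10.5 mL
Step 3: Particle density = mass / V_solids = 28.4 / 10.5 = 2.7 g/cm^3

2.7


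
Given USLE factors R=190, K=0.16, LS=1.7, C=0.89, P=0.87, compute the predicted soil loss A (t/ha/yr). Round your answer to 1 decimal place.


Step 1: A = R * K * LS * C * P
Step 2: R * K = 190 * 0.16 = 30.4
Step 3: (R*K) * LS = 30.4 * 1.7 = 51.68
Step 4: * C * P = 51.68 * 0.89 * 0.87 = 40.0
Step 5: A = 40.0 t/(ha*yr)

40.0


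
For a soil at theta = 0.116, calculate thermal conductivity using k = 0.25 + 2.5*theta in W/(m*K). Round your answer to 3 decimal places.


Step 1: k = 0.25 + 2.5 * theta
Step 2: k = 0.25 + 2.5 * 0.116
Step 3: k = 0.25 + 0.29
Step 4: k = 0.54 W/(m*K)

0.54


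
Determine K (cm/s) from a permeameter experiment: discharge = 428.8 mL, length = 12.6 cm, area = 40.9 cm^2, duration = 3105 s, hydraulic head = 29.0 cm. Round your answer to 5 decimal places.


Step 1: K = Q * L / (A * t * h)
Step 2: Numerator = 428.8 * 12.6 = 5402.88
Step 3: Denominator = 40.9 * 3105 * 29.0 = 3682840.5
Step 4: K = 5402.88 / 3682840.5 = 0.00147 cm/s

0.00147


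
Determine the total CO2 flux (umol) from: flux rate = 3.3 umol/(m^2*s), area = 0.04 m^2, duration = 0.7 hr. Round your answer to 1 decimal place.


Step 1: Convert time to seconds: 0.7 hr * 3600 = 2520.0 s
Step 2: Total = flux * area * time_s
Step 3: Total = 3.3 * 0.04 * 2520.0
Step 4: Total = 332.6 umol

332.6


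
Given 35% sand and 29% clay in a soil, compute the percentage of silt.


Step 1: sand + silt + clay = 100%
Step 2: silt = 100 - sand - clay
Step 3: silt = 100 - 35 - 29
Step 4: silt = 36%

36


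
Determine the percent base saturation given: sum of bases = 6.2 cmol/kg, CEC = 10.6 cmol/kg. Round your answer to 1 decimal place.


Step 1: BS = 100 * (sum of bases) / CEC
Step 2: BS = 100 * 6.2 / 10.6
Step 3: BS = 58.5%

58.5


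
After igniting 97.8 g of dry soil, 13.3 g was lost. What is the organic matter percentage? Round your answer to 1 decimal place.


Step 1: OM% = 100 * LOI / sample mass
Step 2: OM = 100 * 13.3 / 97.8
Step 3: OM = 13.6%

13.6


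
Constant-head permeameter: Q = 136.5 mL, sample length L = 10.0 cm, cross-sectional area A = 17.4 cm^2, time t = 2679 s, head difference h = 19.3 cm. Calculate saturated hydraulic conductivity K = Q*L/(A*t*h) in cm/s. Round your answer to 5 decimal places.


Step 1: K = Q * L / (A * t * h)
Step 2: Numerator = 136.5 * 10.0 = 1365.0
Step 3: Denominator = 17.4 * 2679 * 19.3 = 899661.78
Step 4: K = 1365.0 / 899661.78 = 0.00152 cm/s

0.00152


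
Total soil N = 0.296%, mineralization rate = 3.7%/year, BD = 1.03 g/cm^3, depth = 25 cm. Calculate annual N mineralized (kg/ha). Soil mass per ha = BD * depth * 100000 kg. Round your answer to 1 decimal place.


Step 1: Soil mass per ha = BD * depth * 100000 = 1.03 * 25 * 100000 = 2575000 kg
Step 2: Total N pool = soil mass * N%/100 = 2575000 * 0.296/100 = 7622.0 kg/ha
Step 3: N mineralized = N pool * rate%/100 = 7622.0 * 3.7/100 = 282.0 kg/ha/yr

282.0


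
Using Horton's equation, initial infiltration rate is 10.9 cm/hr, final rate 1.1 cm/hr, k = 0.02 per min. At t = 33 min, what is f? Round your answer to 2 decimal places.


Step 1: f = fc + (f0 - fc) * exp(-k * t)
Step 2: exp(-0.02 * 33) = 0.516851
Step 3: f = 1.1 + (10.9 - 1.1) * 0.516851
Step 4: f = 1.1 + 9.8 * 0.516851
Step 5: f = 6.17 cm/hr

6.17


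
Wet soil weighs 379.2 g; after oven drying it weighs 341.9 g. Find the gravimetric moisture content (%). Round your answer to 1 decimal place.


Step 1: Water mass = wet - dry = 379.2 - 341.9 = 37.3 g
Step 2: w = 100 * water mass / dry mass
Step 3: w = 100 * 37.3 / 341.9 = 10.9%

10.9


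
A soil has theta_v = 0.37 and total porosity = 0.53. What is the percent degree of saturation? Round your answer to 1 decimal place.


Step 1: S = 100 * theta_v / n
Step 2: S = 100 * 0.37 / 0.53
Step 3: S = 69.8%

69.8


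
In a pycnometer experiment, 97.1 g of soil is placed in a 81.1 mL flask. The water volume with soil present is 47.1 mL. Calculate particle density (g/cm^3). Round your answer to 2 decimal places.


Step 1: Volume of solids = flask volume - water volume with soil
Step 2: V_solids = 81.1 - 47.1 = 34.0 mL
Step 3: Particle density = mass / V_solids = 97.1 / 34.0 = 2.86 g/cm^3

2.86


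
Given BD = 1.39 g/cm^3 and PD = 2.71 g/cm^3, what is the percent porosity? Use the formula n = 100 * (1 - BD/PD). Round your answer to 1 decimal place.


Step 1: Formula: n = 100 * (1 - BD / PD)
Step 2: n = 100 * (1 - 1.39 / 2.71)
Step 3: n = 100 * (1 - 0.51292)
Step 4: n = 48.7%

48.7


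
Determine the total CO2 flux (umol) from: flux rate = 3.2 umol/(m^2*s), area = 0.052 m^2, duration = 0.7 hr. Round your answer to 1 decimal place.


Step 1: Convert time to seconds: 0.7 hr * 3600 = 2520.0 s
Step 2: Total = flux * area * time_s
Step 3: Total = 3.2 * 0.052 * 2520.0
Step 4: Total = 419.3 umol

419.3


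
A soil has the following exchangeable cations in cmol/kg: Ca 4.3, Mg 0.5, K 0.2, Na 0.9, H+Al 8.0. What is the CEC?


Step 1: CEC = Ca + Mg + K + Na + (H+Al)
Step 2: CEC = 4.3 + 0.5 + 0.2 + 0.9 + 8.0
Step 3: CEC = 13.9 cmol/kg

13.9


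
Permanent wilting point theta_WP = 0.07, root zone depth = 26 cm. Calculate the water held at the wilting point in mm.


Step 1: Water (mm) = theta_WP * depth * 10
Step 2: Water = 0.07 * 26 * 10
Step 3: Water = 18.2 mm

18.2


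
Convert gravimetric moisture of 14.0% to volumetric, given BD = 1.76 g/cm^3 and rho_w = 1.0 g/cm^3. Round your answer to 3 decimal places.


Step 1: theta = (w / 100) * BD / rho_w
Step 2: theta = (14.0 / 100) * 1.76 / 1.0
Step 3: theta = 0.14 * 1.76
Step 4: theta = 0.246

0.246


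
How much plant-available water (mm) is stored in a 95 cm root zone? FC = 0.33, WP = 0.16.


Step 1: Available water = (FC - WP) * depth * 10
Step 2: AW = (0.33 - 0.16) * 95 * 10
Step 3: AW = 0.17 * 95 * 10
Step 4: AW = 161.5 mm

161.5


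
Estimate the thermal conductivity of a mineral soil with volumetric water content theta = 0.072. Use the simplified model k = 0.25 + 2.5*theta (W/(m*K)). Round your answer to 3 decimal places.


Step 1: k = 0.25 + 2.5 * theta
Step 2: k = 0.25 + 2.5 * 0.072
Step 3: k = 0.25 + 0.18
Step 4: k = 0.43 W/(m*K)

0.43


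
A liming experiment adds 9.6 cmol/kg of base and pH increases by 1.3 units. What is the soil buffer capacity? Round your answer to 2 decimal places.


Step 1: BC = change in base / change in pH
Step 2: BC = 9.6 / 1.3
Step 3: BC = 7.38 cmol/(kg*pH unit)

7.38


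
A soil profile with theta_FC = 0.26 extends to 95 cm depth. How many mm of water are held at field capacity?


Step 1: Water (mm) = theta_FC * depth (cm) * 10
Step 2: Water = 0.26 * 95 * 10
Step 3: Water = 247.0 mm

247.0


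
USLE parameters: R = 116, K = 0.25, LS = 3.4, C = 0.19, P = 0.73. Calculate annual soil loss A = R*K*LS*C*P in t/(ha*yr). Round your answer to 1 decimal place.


Step 1: A = R * K * LS * C * P
Step 2: R * K = 116 * 0.25 = 29.0
Step 3: (R*K) * LS = 29.0 * 3.4 = 98.6
Step 4: * C * P = 98.6 * 0.19 * 0.73 = 13.7
Step 5: A = 13.7 t/(ha*yr)

13.7


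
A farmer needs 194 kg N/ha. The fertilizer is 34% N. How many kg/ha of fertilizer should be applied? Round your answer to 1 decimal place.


Step 1: Fertilizer rate = target N / (N content / 100)
Step 2: Rate = 194 / (34 / 100)
Step 3: Rate = 194 / 0.34
Step 4: Rate = 570.6 kg/ha

570.6


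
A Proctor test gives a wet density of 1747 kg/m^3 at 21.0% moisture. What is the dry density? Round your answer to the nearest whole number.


Step 1: Dry density = wet density / (1 + w/100)
Step 2: Dry density = 1747 / (1 + 21.0/100)
Step 3: Dry density = 1747 / 1.21
Step 4: Dry density = 1444 kg/m^3

1444


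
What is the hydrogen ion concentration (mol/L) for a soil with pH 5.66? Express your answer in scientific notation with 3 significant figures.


Step 1: [H+] = 10^(-pH)
Step 2: [H+] = 10^(-5.66)
Step 3: [H+] = 2.19e-06 mol/L

2.19e-06


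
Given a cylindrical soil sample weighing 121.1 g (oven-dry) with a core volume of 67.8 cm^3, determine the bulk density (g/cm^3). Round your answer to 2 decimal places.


Step 1: Identify the formula: BD = dry mass / volume
Step 2: Substitute values: BD = 121.1 / 67.8
Step 3: BD = 1.79 g/cm^3

1.79


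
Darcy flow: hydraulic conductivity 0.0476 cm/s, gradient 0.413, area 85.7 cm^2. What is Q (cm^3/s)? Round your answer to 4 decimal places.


Step 1: Apply Darcy's law: Q = K * i * A
Step 2: Q = 0.0476 * 0.413 * 85.7
Step 3: Q = 1.6848 cm^3/s

1.6848


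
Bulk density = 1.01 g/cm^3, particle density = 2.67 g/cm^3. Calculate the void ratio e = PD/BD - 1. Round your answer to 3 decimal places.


Step 1: e = PD / BD - 1
Step 2: e = 2.67 / 1.01 - 1
Step 3: e = 2.64356 - 1
Step 4: e = 1.644

1.644


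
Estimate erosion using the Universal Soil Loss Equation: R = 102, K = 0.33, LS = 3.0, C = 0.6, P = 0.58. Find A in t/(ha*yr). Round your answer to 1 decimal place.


Step 1: A = R * K * LS * C * P
Step 2: R * K = 102 * 0.33 = 33.66
Step 3: (R*K) * LS = 33.66 * 3.0 = 100.98
Step 4: * C * P = 100.98 * 0.6 * 0.58 = 35.1
Step 5: A = 35.1 t/(ha*yr)

35.1


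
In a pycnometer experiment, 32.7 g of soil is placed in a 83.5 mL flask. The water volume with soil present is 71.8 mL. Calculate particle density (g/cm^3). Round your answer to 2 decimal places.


Step 1: Volume of solids = flask volume - water volume with soil
Step 2: V_solids = 83.5 - 71.8 = 11.7 mL
Step 3: Particle density = mass / V_solids = 32.7 / 11.7 = 2.79 g/cm^3

2.79


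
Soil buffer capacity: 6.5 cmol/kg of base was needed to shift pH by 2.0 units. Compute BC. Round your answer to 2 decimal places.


Step 1: BC = change in base / change in pH
Step 2: BC = 6.5 / 2.0
Step 3: BC = 3.25 cmol/(kg*pH unit)

3.25


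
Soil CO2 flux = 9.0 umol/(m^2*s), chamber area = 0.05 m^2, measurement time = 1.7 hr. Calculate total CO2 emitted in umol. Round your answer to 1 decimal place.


Step 1: Convert time to seconds: 1.7 hr * 3600 = 6120.0 s
Step 2: Total = flux * area * time_s
Step 3: Total = 9.0 * 0.05 * 6120.0
Step 4: Total = 2754.0 umol

2754.0


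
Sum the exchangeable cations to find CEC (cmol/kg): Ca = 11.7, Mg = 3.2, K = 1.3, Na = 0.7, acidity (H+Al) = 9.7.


Step 1: CEC = Ca + Mg + K + Na + (H+Al)
Step 2: CEC = 11.7 + 3.2 + 1.3 + 0.7 + 9.7
Step 3: CEC = 26.6 cmol/kg

26.6


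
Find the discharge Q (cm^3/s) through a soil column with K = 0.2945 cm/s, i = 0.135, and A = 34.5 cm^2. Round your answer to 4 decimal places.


Step 1: Apply Darcy's law: Q = K * i * A
Step 2: Q = 0.2945 * 0.135 * 34.5
Step 3: Q = 1.3716 cm^3/s

1.3716


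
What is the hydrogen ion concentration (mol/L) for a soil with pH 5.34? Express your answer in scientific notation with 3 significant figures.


Step 1: [H+] = 10^(-pH)
Step 2: [H+] = 10^(-5.34)
Step 3: [H+] = 4.57e-06 mol/L

4.57e-06


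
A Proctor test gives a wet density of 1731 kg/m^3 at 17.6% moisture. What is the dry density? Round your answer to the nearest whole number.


Step 1: Dry density = wet density / (1 + w/100)
Step 2: Dry density = 1731 / (1 + 17.6/100)
Step 3: Dry density = 1731 / 1.176
Step 4: Dry density = 1472 kg/m^3

1472


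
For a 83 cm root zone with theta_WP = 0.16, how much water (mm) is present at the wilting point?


Step 1: Water (mm) = theta_WP * depth * 10
Step 2: Water = 0.16 * 83 * 10
Step 3: Water = 132.8 mm

132.8


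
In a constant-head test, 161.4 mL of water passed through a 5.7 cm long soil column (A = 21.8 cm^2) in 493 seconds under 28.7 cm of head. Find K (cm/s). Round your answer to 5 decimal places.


Step 1: K = Q * L / (A * t * h)
Step 2: Numerator = 161.4 * 5.7 = 919.98
Step 3: Denominator = 21.8 * 493 * 28.7 = 308450.38
Step 4: K = 919.98 / 308450.38 = 0.00298 cm/s

0.00298


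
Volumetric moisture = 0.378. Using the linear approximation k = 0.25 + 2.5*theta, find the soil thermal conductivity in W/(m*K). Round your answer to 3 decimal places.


Step 1: k = 0.25 + 2.5 * theta
Step 2: k = 0.25 + 2.5 * 0.378
Step 3: k = 0.25 + 0.945
Step 4: k = 1.195 W/(m*K)

1.195


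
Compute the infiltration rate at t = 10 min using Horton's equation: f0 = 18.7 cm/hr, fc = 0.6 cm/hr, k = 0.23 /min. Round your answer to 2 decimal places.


Step 1: f = fc + (f0 - fc) * exp(-k * t)
Step 2: exp(-0.23 * 10) = 0.100259
Step 3: f = 0.6 + (18.7 - 0.6) * 0.100259
Step 4: f = 0.6 + 18.1 * 0.100259
Step 5: f = 2.41 cm/hr

2.41


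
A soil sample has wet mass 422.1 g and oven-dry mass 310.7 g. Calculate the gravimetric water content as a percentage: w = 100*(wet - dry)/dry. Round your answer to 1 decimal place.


Step 1: Water mass = wet - dry = 422.1 - 310.7 = 111.4 g
Step 2: w = 100 * water mass / dry mass
Step 3: w = 100 * 111.4 / 310.7 = 35.9%

35.9


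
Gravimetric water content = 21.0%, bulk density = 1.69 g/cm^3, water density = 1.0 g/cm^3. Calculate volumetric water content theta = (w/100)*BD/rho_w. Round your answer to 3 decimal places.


Step 1: theta = (w / 100) * BD / rho_w
Step 2: theta = (21.0 / 100) * 1.69 / 1.0
Step 3: theta = 0.21 * 1.69
Step 4: theta = 0.355

0.355


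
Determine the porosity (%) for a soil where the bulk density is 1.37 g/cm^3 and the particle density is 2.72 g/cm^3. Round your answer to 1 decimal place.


Step 1: Formula: n = 100 * (1 - BD / PD)
Step 2: n = 100 * (1 - 1.37 / 2.72)
Step 3: n = 100 * (1 - 0.50368)
Step 4: n = 49.6%

49.6


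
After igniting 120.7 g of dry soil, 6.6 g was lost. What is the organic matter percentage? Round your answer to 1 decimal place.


Step 1: OM% = 100 * LOI / sample mass
Step 2: OM = 100 * 6.6 / 120.7
Step 3: OM = 5.5%

5.5


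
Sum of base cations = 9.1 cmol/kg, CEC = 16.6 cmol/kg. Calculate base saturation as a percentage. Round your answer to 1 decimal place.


Step 1: BS = 100 * (sum of bases) / CEC
Step 2: BS = 100 * 9.1 / 16.6
Step 3: BS = 54.8%

54.8


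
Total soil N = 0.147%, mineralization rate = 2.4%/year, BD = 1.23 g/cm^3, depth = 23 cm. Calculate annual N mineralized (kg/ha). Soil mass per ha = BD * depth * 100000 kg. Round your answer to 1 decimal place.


Step 1: Soil mass per ha = BD * depth * 100000 = 1.23 * 23 * 100000 = 2829000 kg
Step 2: Total N pool = soil mass * N%/100 = 2829000 * 0.147/100 = 4158.63 kg/ha
Step 3: N mineralized = N pool * rate%/100 = 4158.63 * 2.4/100 = 99.8 kg/ha/yr

99.8


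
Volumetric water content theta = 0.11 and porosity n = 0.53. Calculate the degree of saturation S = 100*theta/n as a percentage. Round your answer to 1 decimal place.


Step 1: S = 100 * theta_v / n
Step 2: S = 100 * 0.11 / 0.53
Step 3: S = 20.8%

20.8


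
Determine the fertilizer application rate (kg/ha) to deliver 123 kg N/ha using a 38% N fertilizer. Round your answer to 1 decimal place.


Step 1: Fertilizer rate = target N / (N content / 100)
Step 2: Rate = 123 / (38 / 100)
Step 3: Rate = 123 / 0.38
Step 4: Rate = 323.7 kg/ha

323.7


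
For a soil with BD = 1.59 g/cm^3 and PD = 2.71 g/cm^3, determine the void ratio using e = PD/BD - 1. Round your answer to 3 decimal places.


Step 1: e = PD / BD - 1
Step 2: e = 2.71 / 1.59 - 1
Step 3: e = 1.7044 - 1
Step 4: e = 0.704

0.704
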